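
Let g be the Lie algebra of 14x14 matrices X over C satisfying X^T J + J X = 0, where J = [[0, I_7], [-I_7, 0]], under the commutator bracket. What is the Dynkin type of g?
type C_7

This is sp(14), which has dimension 14(14+1)/2 = 105 and rank 14/2 = 7. In the classification of classical Lie algebras, the symplectic algebra sp(2n) has type C_n; here n = 7, so the Dynkin diagram is a chain of 7 nodes with a double edge at one end; the terminal node there is the unique long simple root (C_7). Hence the type is C_7.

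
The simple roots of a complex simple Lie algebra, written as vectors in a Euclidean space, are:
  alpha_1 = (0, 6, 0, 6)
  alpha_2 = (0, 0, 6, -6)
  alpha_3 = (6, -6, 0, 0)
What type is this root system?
Compute the Cartan integers a_ij = 2(alpha_i, alpha_j)/(alpha_j, alpha_j); the resulting 3x3 Cartan matrix is
[[2, -1, -1], [-1, 2, 0], [-1, 0, 2]].
All simple roots have the same length, so the diagram is simply laced. The associated Dynkin diagram is a chain of 3 nodes with single edges (A_3), so the type is A_3 (the algebra sl(4)).

A_3 (sl(4))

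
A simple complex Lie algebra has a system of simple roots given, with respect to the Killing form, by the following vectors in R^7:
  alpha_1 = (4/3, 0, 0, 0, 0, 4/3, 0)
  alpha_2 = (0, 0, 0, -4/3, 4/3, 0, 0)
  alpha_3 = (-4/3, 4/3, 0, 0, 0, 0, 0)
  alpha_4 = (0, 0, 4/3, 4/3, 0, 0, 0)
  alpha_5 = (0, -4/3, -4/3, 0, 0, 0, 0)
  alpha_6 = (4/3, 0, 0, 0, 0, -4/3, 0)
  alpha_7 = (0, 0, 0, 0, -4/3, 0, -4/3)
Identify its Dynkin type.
D7

Compute the Cartan integers a_ij = 2(alpha_i, alpha_j)/(alpha_j, alpha_j); the resulting 7x7 Cartan matrix is
[[2, 0, -1, 0, 0, 0, 0], [0, 2, 0, -1, 0, 0, -1], [-1, 0, 2, 0, -1, -1, 0], [0, -1, 0, 2, -1, 0, 0], [0, 0, -1, -1, 2, 0, 0], [0, 0, -1, 0, 0, 2, 0], [0, -1, 0, 0, 0, 0, 2]].
All simple roots have the same length, so the diagram is simply laced. The associated Dynkin diagram is a chain of 5 nodes with a fork of two nodes at one end (D_7), so the type is D_7 (the algebra so(14)).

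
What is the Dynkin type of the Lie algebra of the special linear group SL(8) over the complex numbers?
A7

This is sl(8), which has dimension 8^2 - 1 = 63 and rank 8 - 1 = 7 (a Cartan subalgebra is the diagonal traceless matrices). In the classification of classical Lie algebras, the special linear algebra sl(n+1) has type A_n; here n = 7, so the Dynkin diagram is a chain of 7 nodes with single edges (A_7). Hence the type is A_7.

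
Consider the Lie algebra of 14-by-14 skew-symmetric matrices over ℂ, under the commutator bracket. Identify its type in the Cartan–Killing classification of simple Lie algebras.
This is so(14) with 14 even, which has dimension 14(14-1)/2 = 91 and rank 14/2 = 7. In the classification of classical Lie algebras, the orthogonal algebra so(2n) in an even number of variables has type D_n; here n = 7, so the Dynkin diagram is a chain of 5 nodes with a fork of two nodes at one end (D_7). Hence the type is D_7.

type D_7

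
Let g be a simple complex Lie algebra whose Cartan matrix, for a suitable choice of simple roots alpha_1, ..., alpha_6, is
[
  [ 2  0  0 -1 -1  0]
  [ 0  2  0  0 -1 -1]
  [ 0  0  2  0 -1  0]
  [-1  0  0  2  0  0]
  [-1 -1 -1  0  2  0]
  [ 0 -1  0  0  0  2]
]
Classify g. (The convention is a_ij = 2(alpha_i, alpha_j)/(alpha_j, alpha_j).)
E_6

The matrix has rank 6 with 2's on the diagonal. Reading the off-diagonal entries as Dynkin edges (a single edge where a_ij = a_ji = -1; a double or triple edge where a_ij * a_ji = 2 or 3), the diagram is a chain of 5 nodes with one extra node attached to the third node from one end (E_6). One simple-root ordering that puts it in standard form is (alpha_6, alpha_3, alpha_2, alpha_5, alpha_1, alpha_4). So the algebra is type E_6.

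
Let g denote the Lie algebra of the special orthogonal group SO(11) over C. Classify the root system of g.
This is so(11) with 11 odd, which has dimension 11(11-1)/2 = 55 and rank (11-1)/2 = 5. In the classification of classical Lie algebras, the orthogonal algebra so(2n+1) in an odd number of variables has type B_n; here n = 5, so the Dynkin diagram is a chain of 5 nodes with a double edge at one end; the terminal node there is the unique short simple root (B_5). Hence the type is B_5.

type B_5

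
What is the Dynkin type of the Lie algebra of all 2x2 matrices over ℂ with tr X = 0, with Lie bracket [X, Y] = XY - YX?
A1

This is sl(2), which has dimension 2^2 - 1 = 3 and rank 2 - 1 = 1 (a Cartan subalgebra is the diagonal traceless matrices). In the classification of classical Lie algebras, the special linear algebra sl(n+1) has type A_n; here n = 1, so the Dynkin diagram is a chain of 1 nodes with single edges (A_1). Hence the type is A_1.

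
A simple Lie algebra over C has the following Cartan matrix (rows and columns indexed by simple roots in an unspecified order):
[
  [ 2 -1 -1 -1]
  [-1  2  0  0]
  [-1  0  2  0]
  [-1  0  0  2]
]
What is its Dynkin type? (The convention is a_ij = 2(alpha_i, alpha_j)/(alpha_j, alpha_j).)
D4

The matrix has rank 4 with 2's on the diagonal. Reading the off-diagonal entries as Dynkin edges (a single edge where a_ij = a_ji = -1; a double or triple edge where a_ij * a_ji = 2 or 3), the diagram is a chain of 2 nodes with a fork of two nodes at one end (D_4). One simple-root ordering that puts it in standard form is (alpha_4, alpha_1, alpha_2, alpha_3). So the algebra is type D_4, i.e. so(8).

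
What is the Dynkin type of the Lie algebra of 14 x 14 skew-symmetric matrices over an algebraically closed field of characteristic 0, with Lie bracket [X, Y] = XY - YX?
type D_7

This is so(14) with 14 even, which has dimension 14(14-1)/2 = 91 and rank 14/2 = 7. In the classification of classical Lie algebras, the orthogonal algebra so(2n) in an even number of variables has type D_n; here n = 7, so the Dynkin diagram is a chain of 5 nodes with a fork of two nodes at one end (D_7). Hence the type is D_7.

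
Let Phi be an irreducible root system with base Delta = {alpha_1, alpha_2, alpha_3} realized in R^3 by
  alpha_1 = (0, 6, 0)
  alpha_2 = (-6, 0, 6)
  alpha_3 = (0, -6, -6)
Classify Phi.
B3

Compute the Cartan integers a_ij = 2(alpha_i, alpha_j)/(alpha_j, alpha_j); the resulting 3x3 Cartan matrix is
[[2, 0, -1], [0, 2, -1], [-2, -1, 2]].
The roots have two lengths (squared-length ratio 2:1); the short ones are alpha_{1}. The associated Dynkin diagram is a chain of 3 nodes with a double edge at one end; the terminal node there is the unique short simple root (B_3), so the type is B_3 (the algebra so(7)).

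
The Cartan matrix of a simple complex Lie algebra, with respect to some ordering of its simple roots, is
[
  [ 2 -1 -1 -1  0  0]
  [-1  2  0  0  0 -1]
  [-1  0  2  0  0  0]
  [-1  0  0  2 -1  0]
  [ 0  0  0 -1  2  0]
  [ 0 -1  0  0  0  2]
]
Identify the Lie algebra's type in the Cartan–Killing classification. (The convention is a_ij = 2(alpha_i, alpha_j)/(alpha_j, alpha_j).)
E6

The matrix has rank 6 with 2's on the diagonal. Reading the off-diagonal entries as Dynkin edges (a single edge where a_ij = a_ji = -1; a double or triple edge where a_ij * a_ji = 2 or 3), the diagram is a chain of 5 nodes with one extra node attached to the third node from one end (E_6). One simple-root ordering that puts it in standard form is (alpha_5, alpha_3, alpha_4, alpha_1, alpha_2, alpha_6). So the algebra is type E_6.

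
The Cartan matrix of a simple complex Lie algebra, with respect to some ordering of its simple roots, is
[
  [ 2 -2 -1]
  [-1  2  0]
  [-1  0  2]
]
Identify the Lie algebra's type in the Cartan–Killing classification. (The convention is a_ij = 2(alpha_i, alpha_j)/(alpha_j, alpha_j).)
The matrix has rank 3 with 2's on the diagonal. Reading the off-diagonal entries as Dynkin edges (a single edge where a_ij = a_ji = -1; a double or triple edge where a_ij * a_ji = 2 or 3), the diagram is a chain of 3 nodes with a double edge at one end; the terminal node there is the unique short simple root (B_3). One simple-root ordering that puts it in standard form is (alpha_3, alpha_1, alpha_2). So the algebra is type B_3, i.e. so(7).

B_3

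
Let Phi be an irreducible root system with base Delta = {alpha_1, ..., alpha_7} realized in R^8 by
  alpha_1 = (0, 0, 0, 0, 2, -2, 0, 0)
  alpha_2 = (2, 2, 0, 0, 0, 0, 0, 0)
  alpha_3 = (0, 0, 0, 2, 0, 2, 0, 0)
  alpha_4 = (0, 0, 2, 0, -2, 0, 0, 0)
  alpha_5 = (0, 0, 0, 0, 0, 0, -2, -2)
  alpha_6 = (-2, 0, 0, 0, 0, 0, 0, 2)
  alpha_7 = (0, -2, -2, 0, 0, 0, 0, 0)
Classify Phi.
A7

Compute the Cartan integers a_ij = 2(alpha_i, alpha_j)/(alpha_j, alpha_j); the resulting 7x7 Cartan matrix is
[[2, 0, -1, -1, 0, 0, 0], [0, 2, 0, 0, 0, -1, -1], [-1, 0, 2, 0, 0, 0, 0], [-1, 0, 0, 2, 0, 0, -1], [0, 0, 0, 0, 2, -1, 0], [0, -1, 0, 0, -1, 2, 0], [0, -1, 0, -1, 0, 0, 2]].
All simple roots have the same length, so the diagram is simply laced. The associated Dynkin diagram is a chain of 7 nodes with single edges (A_7), so the type is A_7 (the algebra sl(8)).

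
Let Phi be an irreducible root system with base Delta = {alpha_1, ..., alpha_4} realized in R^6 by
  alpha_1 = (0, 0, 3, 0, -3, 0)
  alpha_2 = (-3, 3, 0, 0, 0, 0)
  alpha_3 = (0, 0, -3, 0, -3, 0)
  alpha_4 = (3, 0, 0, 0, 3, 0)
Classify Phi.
Compute the Cartan integers a_ij = 2(alpha_i, alpha_j)/(alpha_j, alpha_j); the resulting 4x4 Cartan matrix is
[[2, 0, 0, -1], [0, 2, 0, -1], [0, 0, 2, -1], [-1, -1, -1, 2]].
All simple roots have the same length, so the diagram is simply laced. The associated Dynkin diagram is a chain of 2 nodes with a fork of two nodes at one end (D_4), so the type is D_4 (the algebra so(8)).

type D_4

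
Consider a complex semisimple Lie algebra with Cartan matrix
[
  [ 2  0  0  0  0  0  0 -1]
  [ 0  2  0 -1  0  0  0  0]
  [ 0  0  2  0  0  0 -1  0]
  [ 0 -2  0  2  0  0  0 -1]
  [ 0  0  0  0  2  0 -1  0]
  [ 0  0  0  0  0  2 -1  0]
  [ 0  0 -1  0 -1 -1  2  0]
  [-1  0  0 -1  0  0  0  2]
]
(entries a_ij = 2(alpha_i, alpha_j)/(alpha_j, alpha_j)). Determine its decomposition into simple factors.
B4 + D4

The diagram associated to this matrix has two connected components: the simple roots {alpha_1, alpha_2, alpha_4, alpha_8} form a chain of 4 nodes with a double edge at one end; the terminal node there is the unique short simple root (B_4), and {alpha_3, alpha_5, alpha_6, alpha_7} form a chain of 2 nodes with a fork of two nodes at one end (D_4). A semisimple Lie algebra decomposes uniquely as the direct sum of simple ideals, one per connected component of its Dynkin diagram, so g ≅ B_4 ⊕ D_4 (dimension 36 + 28 = 64).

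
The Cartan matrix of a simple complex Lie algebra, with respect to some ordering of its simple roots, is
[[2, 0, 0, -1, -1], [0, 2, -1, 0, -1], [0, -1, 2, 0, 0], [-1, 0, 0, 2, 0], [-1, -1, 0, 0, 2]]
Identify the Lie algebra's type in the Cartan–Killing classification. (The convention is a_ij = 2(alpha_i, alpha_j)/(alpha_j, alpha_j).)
A_5 (sl(6))

The matrix has rank 5 with 2's on the diagonal. Reading the off-diagonal entries as Dynkin edges (a single edge where a_ij = a_ji = -1; a double or triple edge where a_ij * a_ji = 2 or 3), the diagram is a chain of 5 nodes with single edges (A_5). One simple-root ordering that puts it in standard form is (alpha_4, alpha_1, alpha_5, alpha_2, alpha_3). So the algebra is type A_5, i.e. sl(6).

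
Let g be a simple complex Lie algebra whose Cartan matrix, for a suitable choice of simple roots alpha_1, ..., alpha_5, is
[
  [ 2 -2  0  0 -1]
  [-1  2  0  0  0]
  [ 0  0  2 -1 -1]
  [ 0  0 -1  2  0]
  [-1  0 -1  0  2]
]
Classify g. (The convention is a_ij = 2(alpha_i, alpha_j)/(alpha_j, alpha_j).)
The matrix has rank 5 with 2's on the diagonal. Reading the off-diagonal entries as Dynkin edges (a single edge where a_ij = a_ji = -1; a double or triple edge where a_ij * a_ji = 2 or 3), the diagram is a chain of 5 nodes with a double edge at one end; the terminal node there is the unique short simple root (B_5). One simple-root ordering that puts it in standard form is (alpha_4, alpha_3, alpha_5, alpha_1, alpha_2). So the algebra is type B_5, i.e. so(11).

B_5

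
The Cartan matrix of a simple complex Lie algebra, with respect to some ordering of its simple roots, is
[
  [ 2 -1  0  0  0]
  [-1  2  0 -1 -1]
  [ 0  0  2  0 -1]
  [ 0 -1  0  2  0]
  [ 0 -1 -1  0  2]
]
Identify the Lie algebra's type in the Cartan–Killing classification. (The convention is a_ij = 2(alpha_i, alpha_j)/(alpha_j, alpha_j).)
type D_5

The matrix has rank 5 with 2's on the diagonal. Reading the off-diagonal entries as Dynkin edges (a single edge where a_ij = a_ji = -1; a double or triple edge where a_ij * a_ji = 2 or 3), the diagram is a chain of 3 nodes with a fork of two nodes at one end (D_5). One simple-root ordering that puts it in standard form is (alpha_3, alpha_5, alpha_2, alpha_4, alpha_1). So the algebra is type D_5, i.e. so(10).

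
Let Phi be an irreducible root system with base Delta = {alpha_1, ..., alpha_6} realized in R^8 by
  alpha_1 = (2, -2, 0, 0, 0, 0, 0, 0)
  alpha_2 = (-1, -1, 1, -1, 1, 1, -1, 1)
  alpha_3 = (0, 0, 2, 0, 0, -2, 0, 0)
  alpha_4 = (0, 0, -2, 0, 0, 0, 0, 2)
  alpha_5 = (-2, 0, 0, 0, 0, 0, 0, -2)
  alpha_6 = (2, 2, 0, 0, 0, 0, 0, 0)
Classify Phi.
E6

Compute the Cartan integers a_ij = 2(alpha_i, alpha_j)/(alpha_j, alpha_j); the resulting 6x6 Cartan matrix is
[[2, 0, 0, 0, -1, 0], [0, 2, 0, 0, 0, -1], [0, 0, 2, -1, 0, 0], [0, 0, -1, 2, -1, 0], [-1, 0, 0, -1, 2, -1], [0, -1, 0, 0, -1, 2]].
All simple roots have the same length, so the diagram is simply laced. The associated Dynkin diagram is a chain of 5 nodes with one extra node attached to the third node from one end (E_6), so the type is E_6.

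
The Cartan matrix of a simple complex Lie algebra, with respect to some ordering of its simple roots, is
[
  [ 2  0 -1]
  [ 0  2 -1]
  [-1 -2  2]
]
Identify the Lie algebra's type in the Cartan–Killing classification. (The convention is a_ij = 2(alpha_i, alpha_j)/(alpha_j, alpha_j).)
The matrix has rank 3 with 2's on the diagonal. Reading the off-diagonal entries as Dynkin edges (a single edge where a_ij = a_ji = -1; a double or triple edge where a_ij * a_ji = 2 or 3), the diagram is a chain of 3 nodes with a double edge at one end; the terminal node there is the unique short simple root (B_3). One simple-root ordering that puts it in standard form is (alpha_1, alpha_3, alpha_2). So the algebra is type B_3, i.e. so(7).

B3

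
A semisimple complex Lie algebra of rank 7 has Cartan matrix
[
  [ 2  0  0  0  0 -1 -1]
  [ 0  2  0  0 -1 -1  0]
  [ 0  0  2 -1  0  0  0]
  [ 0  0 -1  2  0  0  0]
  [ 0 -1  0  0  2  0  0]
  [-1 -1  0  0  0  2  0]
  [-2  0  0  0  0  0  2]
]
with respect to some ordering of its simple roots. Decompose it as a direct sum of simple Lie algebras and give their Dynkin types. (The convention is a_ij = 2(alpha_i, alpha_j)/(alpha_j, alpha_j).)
A_2 (sl(3)) ⊕ C_5 (sp(10))

The diagram associated to this matrix has two connected components: the simple roots {alpha_3, alpha_4} form a chain of 2 nodes with single edges (A_2), and {alpha_1, alpha_2, alpha_5, alpha_6, alpha_7} form a chain of 5 nodes with a double edge at one end; the terminal node there is the unique long simple root (C_5). A semisimple Lie algebra decomposes uniquely as the direct sum of simple ideals, one per connected component of its Dynkin diagram, so g ≅ A_2 ⊕ C_5 (dimension 8 + 55 = 63).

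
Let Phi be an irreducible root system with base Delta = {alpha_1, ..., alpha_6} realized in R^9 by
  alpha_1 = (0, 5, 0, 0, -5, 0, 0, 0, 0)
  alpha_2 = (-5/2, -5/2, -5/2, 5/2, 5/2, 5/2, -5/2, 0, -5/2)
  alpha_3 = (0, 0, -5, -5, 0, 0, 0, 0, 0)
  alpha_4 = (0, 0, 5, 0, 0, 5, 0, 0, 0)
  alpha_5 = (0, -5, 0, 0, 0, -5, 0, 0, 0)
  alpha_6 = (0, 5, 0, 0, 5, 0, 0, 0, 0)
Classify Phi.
Compute the Cartan integers a_ij = 2(alpha_i, alpha_j)/(alpha_j, alpha_j); the resulting 6x6 Cartan matrix is
[[2, -1, 0, 0, -1, 0], [-1, 2, 0, 0, 0, 0], [0, 0, 2, -1, 0, 0], [0, 0, -1, 2, -1, 0], [-1, 0, 0, -1, 2, -1], [0, 0, 0, 0, -1, 2]].
All simple roots have the same length, so the diagram is simply laced. The associated Dynkin diagram is a chain of 5 nodes with one extra node attached to the third node from one end (E_6), so the type is E_6.

E_6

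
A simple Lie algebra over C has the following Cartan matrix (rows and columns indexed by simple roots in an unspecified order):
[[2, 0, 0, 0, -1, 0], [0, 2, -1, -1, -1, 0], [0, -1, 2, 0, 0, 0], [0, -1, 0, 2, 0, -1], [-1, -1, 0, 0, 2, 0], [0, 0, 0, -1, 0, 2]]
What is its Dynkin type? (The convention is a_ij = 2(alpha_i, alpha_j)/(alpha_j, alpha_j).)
E6

The matrix has rank 6 with 2's on the diagonal. Reading the off-diagonal entries as Dynkin edges (a single edge where a_ij = a_ji = -1; a double or triple edge where a_ij * a_ji = 2 or 3), the diagram is a chain of 5 nodes with one extra node attached to the third node from one end (E_6). One simple-root ordering that puts it in standard form is (alpha_1, alpha_3, alpha_5, alpha_2, alpha_4, alpha_6). So the algebra is type E_6.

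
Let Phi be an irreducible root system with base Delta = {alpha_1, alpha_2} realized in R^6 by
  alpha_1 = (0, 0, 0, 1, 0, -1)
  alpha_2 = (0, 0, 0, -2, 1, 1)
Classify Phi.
G_2

Compute the Cartan integers a_ij = 2(alpha_i, alpha_j)/(alpha_j, alpha_j); the resulting 2x2 Cartan matrix is
[[2, -1], [-3, 2]].
The roots have two lengths (squared-length ratio 3:1); the short ones are alpha_{1}. The associated Dynkin diagram is two nodes joined by a triple edge (G_2), so the type is G_2.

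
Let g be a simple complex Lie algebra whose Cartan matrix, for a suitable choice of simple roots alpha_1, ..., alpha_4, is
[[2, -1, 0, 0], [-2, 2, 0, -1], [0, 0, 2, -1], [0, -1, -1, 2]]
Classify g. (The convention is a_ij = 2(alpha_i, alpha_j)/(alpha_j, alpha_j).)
B_4

The matrix has rank 4 with 2's on the diagonal. Reading the off-diagonal entries as Dynkin edges (a single edge where a_ij = a_ji = -1; a double or triple edge where a_ij * a_ji = 2 or 3), the diagram is a chain of 4 nodes with a double edge at one end; the terminal node there is the unique short simple root (B_4). One simple-root ordering that puts it in standard form is (alpha_3, alpha_4, alpha_2, alpha_1). So the algebra is type B_4, i.e. so(9).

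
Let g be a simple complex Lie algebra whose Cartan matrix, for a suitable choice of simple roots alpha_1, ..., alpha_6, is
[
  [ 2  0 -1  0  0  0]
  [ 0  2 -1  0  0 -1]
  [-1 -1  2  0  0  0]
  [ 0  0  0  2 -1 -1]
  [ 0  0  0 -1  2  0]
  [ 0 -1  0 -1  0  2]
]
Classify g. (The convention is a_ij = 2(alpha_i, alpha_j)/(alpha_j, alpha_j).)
The matrix has rank 6 with 2's on the diagonal. Reading the off-diagonal entries as Dynkin edges (a single edge where a_ij = a_ji = -1; a double or triple edge where a_ij * a_ji = 2 or 3), the diagram is a chain of 6 nodes with single edges (A_6). One simple-root ordering that puts it in standard form is (alpha_1, alpha_3, alpha_2, alpha_6, alpha_4, alpha_5). So the algebra is type A_6, i.e. sl(7).

A_6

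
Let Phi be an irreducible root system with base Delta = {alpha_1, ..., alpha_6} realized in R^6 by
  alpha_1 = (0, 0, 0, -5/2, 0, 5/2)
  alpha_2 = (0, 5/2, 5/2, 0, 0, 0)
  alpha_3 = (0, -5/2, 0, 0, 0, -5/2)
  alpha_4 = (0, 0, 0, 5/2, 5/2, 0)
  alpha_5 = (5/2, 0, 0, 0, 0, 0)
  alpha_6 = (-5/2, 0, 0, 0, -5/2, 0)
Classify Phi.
Compute the Cartan integers a_ij = 2(alpha_i, alpha_j)/(alpha_j, alpha_j); the resulting 6x6 Cartan matrix is
[[2, 0, -1, -1, 0, 0], [0, 2, -1, 0, 0, 0], [-1, -1, 2, 0, 0, 0], [-1, 0, 0, 2, 0, -1], [0, 0, 0, 0, 2, -1], [0, 0, 0, -1, -2, 2]].
The roots have two lengths (squared-length ratio 2:1); the short ones are alpha_{5}. The associated Dynkin diagram is a chain of 6 nodes with a double edge at one end; the terminal node there is the unique short simple root (B_6), so the type is B_6 (the algebra so(13)).

B6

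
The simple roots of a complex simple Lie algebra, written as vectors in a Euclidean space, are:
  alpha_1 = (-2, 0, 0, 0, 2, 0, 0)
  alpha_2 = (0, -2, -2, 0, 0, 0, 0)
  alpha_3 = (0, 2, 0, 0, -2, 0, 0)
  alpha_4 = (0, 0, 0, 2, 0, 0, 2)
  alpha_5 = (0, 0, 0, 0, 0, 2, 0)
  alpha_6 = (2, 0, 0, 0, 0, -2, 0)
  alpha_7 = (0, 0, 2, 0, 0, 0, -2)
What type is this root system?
Compute the Cartan integers a_ij = 2(alpha_i, alpha_j)/(alpha_j, alpha_j); the resulting 7x7 Cartan matrix is
[[2, 0, -1, 0, 0, -1, 0], [0, 2, -1, 0, 0, 0, -1], [-1, -1, 2, 0, 0, 0, 0], [0, 0, 0, 2, 0, 0, -1], [0, 0, 0, 0, 2, -1, 0], [-1, 0, 0, 0, -2, 2, 0], [0, -1, 0, -1, 0, 0, 2]].
The roots have two lengths (squared-length ratio 2:1); the short ones are alpha_{5}. The associated Dynkin diagram is a chain of 7 nodes with a double edge at one end; the terminal node there is the unique short simple root (B_7), so the type is B_7 (the algebra so(15)).

B_7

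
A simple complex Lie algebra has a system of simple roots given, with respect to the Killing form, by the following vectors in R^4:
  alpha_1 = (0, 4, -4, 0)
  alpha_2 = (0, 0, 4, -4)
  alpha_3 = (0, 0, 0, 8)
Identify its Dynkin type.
C3

Compute the Cartan integers a_ij = 2(alpha_i, alpha_j)/(alpha_j, alpha_j); the resulting 3x3 Cartan matrix is
[[2, -1, 0], [-1, 2, -1], [0, -2, 2]].
The roots have two lengths (squared-length ratio 2:1); the short ones are alpha_{1,2}. The associated Dynkin diagram is a chain of 3 nodes with a double edge at one end; the terminal node there is the unique long simple root (C_3), so the type is C_3 (the algebra sp(6)).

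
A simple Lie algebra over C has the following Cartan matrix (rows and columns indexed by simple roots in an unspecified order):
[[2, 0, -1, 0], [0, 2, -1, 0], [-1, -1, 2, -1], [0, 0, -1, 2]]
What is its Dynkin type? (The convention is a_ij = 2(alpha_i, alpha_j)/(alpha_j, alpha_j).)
D4

The matrix has rank 4 with 2's on the diagonal. Reading the off-diagonal entries as Dynkin edges (a single edge where a_ij = a_ji = -1; a double or triple edge where a_ij * a_ji = 2 or 3), the diagram is a chain of 2 nodes with a fork of two nodes at one end (D_4). One simple-root ordering that puts it in standard form is (alpha_4, alpha_3, alpha_2, alpha_1). So the algebra is type D_4, i.e. so(8).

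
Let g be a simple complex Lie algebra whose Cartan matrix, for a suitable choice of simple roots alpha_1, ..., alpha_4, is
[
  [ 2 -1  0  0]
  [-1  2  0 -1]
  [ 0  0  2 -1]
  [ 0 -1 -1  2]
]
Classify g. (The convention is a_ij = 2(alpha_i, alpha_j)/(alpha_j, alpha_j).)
A_4 (sl(5))

The matrix has rank 4 with 2's on the diagonal. Reading the off-diagonal entries as Dynkin edges (a single edge where a_ij = a_ji = -1; a double or triple edge where a_ij * a_ji = 2 or 3), the diagram is a chain of 4 nodes with single edges (A_4). One simple-root ordering that puts it in standard form is (alpha_1, alpha_2, alpha_4, alpha_3). So the algebra is type A_4, i.e. sl(5).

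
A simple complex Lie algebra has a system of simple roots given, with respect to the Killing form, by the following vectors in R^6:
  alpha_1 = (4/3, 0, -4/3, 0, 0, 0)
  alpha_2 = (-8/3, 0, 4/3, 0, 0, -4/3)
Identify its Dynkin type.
Compute the Cartan integers a_ij = 2(alpha_i, alpha_j)/(alpha_j, alpha_j); the resulting 2x2 Cartan matrix is
[[2, -1], [-3, 2]].
The roots have two lengths (squared-length ratio 3:1); the short ones are alpha_{1}. The associated Dynkin diagram is two nodes joined by a triple edge (G_2), so the type is G_2.

type G_2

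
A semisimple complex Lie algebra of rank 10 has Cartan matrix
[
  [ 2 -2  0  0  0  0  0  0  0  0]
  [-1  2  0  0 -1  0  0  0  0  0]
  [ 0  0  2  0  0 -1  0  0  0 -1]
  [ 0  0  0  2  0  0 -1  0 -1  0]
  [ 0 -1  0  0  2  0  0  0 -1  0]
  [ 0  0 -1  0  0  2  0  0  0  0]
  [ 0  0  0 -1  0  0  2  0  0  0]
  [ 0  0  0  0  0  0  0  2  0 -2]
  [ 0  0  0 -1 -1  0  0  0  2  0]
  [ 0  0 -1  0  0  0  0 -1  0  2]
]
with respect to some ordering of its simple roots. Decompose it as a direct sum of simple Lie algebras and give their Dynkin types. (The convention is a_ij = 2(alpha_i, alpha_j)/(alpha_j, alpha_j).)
C_4 ⊕ C_6

The diagram associated to this matrix has two connected components: the simple roots {alpha_3, alpha_6, alpha_8, alpha_10} form a chain of 4 nodes with a double edge at one end; the terminal node there is the unique long simple root (C_4), and {alpha_1, alpha_2, alpha_4, alpha_5, alpha_7, alpha_9} form a chain of 6 nodes with a double edge at one end; the terminal node there is the unique long simple root (C_6). A semisimple Lie algebra decomposes uniquely as the direct sum of simple ideals, one per connected component of its Dynkin diagram, so g ≅ C_4 ⊕ C_6 (dimension 36 + 78 = 114).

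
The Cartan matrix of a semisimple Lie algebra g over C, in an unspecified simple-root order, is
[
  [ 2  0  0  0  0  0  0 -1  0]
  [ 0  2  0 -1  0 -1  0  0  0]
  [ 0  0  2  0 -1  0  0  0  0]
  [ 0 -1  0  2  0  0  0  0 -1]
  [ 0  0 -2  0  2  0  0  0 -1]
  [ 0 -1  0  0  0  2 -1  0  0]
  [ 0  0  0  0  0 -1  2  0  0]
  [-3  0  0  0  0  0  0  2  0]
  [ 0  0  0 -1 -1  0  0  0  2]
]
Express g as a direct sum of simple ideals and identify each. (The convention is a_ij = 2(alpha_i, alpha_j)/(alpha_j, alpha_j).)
The diagram associated to this matrix has two connected components: the simple roots {alpha_2, alpha_3, alpha_4, alpha_5, alpha_6, alpha_7, alpha_9} form a chain of 7 nodes with a double edge at one end; the terminal node there is the unique short simple root (B_7), and {alpha_1, alpha_8} form two nodes joined by a triple edge (G_2). A semisimple Lie algebra decomposes uniquely as the direct sum of simple ideals, one per connected component of its Dynkin diagram, so g ≅ B_7 ⊕ G_2 (dimension 105 + 14 = 119).

type B_7 ⊕ type G_2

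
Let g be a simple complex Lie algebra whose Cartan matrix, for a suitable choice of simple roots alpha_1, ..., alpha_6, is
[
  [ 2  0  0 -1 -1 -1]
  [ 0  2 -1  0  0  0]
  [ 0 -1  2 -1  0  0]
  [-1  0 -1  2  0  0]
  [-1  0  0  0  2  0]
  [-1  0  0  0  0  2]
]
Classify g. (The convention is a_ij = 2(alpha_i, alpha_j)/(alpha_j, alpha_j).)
The matrix has rank 6 with 2's on the diagonal. Reading the off-diagonal entries as Dynkin edges (a single edge where a_ij = a_ji = -1; a double or triple edge where a_ij * a_ji = 2 or 3), the diagram is a chain of 4 nodes with a fork of two nodes at one end (D_6). One simple-root ordering that puts it in standard form is (alpha_2, alpha_3, alpha_4, alpha_1, alpha_6, alpha_5). So the algebra is type D_6, i.e. so(12).

type D_6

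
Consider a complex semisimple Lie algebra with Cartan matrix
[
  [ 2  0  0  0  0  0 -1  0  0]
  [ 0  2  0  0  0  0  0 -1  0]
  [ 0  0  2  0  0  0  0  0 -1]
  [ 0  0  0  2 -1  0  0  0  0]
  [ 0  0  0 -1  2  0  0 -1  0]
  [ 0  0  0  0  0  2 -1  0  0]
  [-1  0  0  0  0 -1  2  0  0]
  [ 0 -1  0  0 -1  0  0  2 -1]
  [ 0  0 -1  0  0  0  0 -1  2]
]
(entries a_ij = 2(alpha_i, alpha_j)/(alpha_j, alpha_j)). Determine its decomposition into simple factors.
The diagram associated to this matrix has two connected components: the simple roots {alpha_1, alpha_6, alpha_7} form a chain of 3 nodes with single edges (A_3), and {alpha_2, alpha_3, alpha_4, alpha_5, alpha_8, alpha_9} form a chain of 5 nodes with one extra node attached to the third node from one end (E_6). A semisimple Lie algebra decomposes uniquely as the direct sum of simple ideals, one per connected component of its Dynkin diagram, so g ≅ A_3 ⊕ E_6 (dimension 15 + 78 = 93).

A_3 + E_6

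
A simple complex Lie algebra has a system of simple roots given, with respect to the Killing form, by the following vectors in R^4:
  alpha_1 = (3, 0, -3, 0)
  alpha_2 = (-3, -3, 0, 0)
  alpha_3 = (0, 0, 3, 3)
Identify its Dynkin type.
Compute the Cartan integers a_ij = 2(alpha_i, alpha_j)/(alpha_j, alpha_j); the resulting 3x3 Cartan matrix is
[[2, -1, -1], [-1, 2, 0], [-1, 0, 2]].
All simple roots have the same length, so the diagram is simply laced. The associated Dynkin diagram is a chain of 3 nodes with single edges (A_3), so the type is A_3 (the algebra sl(4)).

A_3 (sl(4))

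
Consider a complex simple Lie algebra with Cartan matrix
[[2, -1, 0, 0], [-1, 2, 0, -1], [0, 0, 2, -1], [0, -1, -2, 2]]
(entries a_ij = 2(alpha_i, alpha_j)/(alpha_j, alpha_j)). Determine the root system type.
The matrix has rank 4 with 2's on the diagonal. Reading the off-diagonal entries as Dynkin edges (a single edge where a_ij = a_ji = -1; a double or triple edge where a_ij * a_ji = 2 or 3), the diagram is a chain of 4 nodes with a double edge at one end; the terminal node there is the unique short simple root (B_4). One simple-root ordering that puts it in standard form is (alpha_1, alpha_2, alpha_4, alpha_3). So the algebra is type B_4, i.e. so(9).

B4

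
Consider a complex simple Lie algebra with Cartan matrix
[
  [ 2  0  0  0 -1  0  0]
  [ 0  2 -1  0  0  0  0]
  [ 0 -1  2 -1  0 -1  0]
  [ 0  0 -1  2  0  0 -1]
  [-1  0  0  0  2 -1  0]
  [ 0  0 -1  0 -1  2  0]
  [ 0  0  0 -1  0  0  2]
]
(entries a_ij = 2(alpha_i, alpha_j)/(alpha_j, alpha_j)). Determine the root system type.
type E_7

The matrix has rank 7 with 2's on the diagonal. Reading the off-diagonal entries as Dynkin edges (a single edge where a_ij = a_ji = -1; a double or triple edge where a_ij * a_ji = 2 or 3), the diagram is a chain of 6 nodes with one extra node attached to the third node from one end (E_7). One simple-root ordering that puts it in standard form is (alpha_7, alpha_2, alpha_4, alpha_3, alpha_6, alpha_5, alpha_1). So the algebra is type E_7.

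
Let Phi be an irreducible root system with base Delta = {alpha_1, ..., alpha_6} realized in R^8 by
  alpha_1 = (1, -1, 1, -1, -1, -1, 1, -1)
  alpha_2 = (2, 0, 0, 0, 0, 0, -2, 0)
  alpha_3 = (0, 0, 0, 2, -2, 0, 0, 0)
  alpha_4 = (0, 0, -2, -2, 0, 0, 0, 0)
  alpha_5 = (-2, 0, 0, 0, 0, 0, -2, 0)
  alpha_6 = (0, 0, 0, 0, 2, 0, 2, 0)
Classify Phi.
type E_6

Compute the Cartan integers a_ij = 2(alpha_i, alpha_j)/(alpha_j, alpha_j); the resulting 6x6 Cartan matrix is
[[2, 0, 0, 0, -1, 0], [0, 2, 0, 0, 0, -1], [0, 0, 2, -1, 0, -1], [0, 0, -1, 2, 0, 0], [-1, 0, 0, 0, 2, -1], [0, -1, -1, 0, -1, 2]].
All simple roots have the same length, so the diagram is simply laced. The associated Dynkin diagram is a chain of 5 nodes with one extra node attached to the third node from one end (E_6), so the type is E_6.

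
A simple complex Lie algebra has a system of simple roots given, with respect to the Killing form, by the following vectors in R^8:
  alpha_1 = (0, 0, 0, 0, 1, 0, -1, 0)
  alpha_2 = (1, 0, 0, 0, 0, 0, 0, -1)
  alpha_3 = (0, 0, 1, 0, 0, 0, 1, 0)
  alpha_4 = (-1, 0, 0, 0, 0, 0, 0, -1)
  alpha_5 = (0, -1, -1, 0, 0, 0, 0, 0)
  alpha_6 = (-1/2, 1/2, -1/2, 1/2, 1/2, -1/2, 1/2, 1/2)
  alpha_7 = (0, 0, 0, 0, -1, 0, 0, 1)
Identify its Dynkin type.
E_7

Compute the Cartan integers a_ij = 2(alpha_i, alpha_j)/(alpha_j, alpha_j); the resulting 7x7 Cartan matrix is
[[2, 0, -1, 0, 0, 0, -1], [0, 2, 0, 0, 0, -1, -1], [-1, 0, 2, 0, -1, 0, 0], [0, 0, 0, 2, 0, 0, -1], [0, 0, -1, 0, 2, 0, 0], [0, -1, 0, 0, 0, 2, 0], [-1, -1, 0, -1, 0, 0, 2]].
All simple roots have the same length, so the diagram is simply laced. The associated Dynkin diagram is a chain of 6 nodes with one extra node attached to the third node from one end (E_7), so the type is E_7.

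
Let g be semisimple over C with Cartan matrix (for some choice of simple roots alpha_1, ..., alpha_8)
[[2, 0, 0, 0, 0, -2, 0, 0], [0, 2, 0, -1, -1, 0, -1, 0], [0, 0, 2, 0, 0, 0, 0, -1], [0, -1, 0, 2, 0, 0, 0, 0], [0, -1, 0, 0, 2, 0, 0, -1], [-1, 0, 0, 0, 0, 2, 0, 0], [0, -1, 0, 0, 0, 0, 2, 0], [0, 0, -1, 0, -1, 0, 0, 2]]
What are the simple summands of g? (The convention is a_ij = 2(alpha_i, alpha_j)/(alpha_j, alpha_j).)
B_2 + D_6

The diagram associated to this matrix has two connected components: the simple roots {alpha_1, alpha_6} form a chain of 2 nodes with a double edge at one end; the terminal node there is the unique short simple root (B_2), and {alpha_2, alpha_3, alpha_4, alpha_5, alpha_7, alpha_8} form a chain of 4 nodes with a fork of two nodes at one end (D_6). A semisimple Lie algebra decomposes uniquely as the direct sum of simple ideals, one per connected component of its Dynkin diagram, so g ≅ B_2 ⊕ D_6 (dimension 10 + 66 = 76).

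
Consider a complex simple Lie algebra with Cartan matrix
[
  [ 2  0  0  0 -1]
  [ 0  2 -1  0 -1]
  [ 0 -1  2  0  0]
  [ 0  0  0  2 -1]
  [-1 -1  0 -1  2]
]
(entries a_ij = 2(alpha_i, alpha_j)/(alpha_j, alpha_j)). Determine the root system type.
type D_5

The matrix has rank 5 with 2's on the diagonal. Reading the off-diagonal entries as Dynkin edges (a single edge where a_ij = a_ji = -1; a double or triple edge where a_ij * a_ji = 2 or 3), the diagram is a chain of 3 nodes with a fork of two nodes at one end (D_5). One simple-root ordering that puts it in standard form is (alpha_3, alpha_2, alpha_5, alpha_4, alpha_1). So the algebra is type D_5, i.e. so(10).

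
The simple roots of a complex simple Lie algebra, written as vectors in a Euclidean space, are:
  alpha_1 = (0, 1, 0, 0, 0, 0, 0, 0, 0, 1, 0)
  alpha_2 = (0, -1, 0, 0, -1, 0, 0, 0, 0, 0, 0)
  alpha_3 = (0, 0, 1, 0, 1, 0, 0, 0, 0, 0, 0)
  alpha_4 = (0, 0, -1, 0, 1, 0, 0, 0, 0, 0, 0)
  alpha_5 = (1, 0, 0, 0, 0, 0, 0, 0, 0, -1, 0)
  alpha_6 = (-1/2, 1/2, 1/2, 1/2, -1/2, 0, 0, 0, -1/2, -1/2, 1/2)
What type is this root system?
Compute the Cartan integers a_ij = 2(alpha_i, alpha_j)/(alpha_j, alpha_j); the resulting 6x6 Cartan matrix is
[[2, -1, 0, 0, -1, 0], [-1, 2, -1, -1, 0, 0], [0, -1, 2, 0, 0, 0], [0, -1, 0, 2, 0, -1], [-1, 0, 0, 0, 2, 0], [0, 0, 0, -1, 0, 2]].
All simple roots have the same length, so the diagram is simply laced. The associated Dynkin diagram is a chain of 5 nodes with one extra node attached to the third node from one end (E_6), so the type is E_6.

E6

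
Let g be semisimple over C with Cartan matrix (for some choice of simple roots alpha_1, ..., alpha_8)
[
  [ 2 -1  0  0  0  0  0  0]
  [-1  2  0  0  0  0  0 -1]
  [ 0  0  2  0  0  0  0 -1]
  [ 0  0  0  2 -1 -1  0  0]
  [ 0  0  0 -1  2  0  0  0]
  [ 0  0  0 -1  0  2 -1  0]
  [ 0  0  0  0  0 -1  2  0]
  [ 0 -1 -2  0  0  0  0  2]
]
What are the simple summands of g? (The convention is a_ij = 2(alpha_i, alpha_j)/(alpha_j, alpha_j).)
type A_4 ⊕ type B_4

The diagram associated to this matrix has two connected components: the simple roots {alpha_4, alpha_5, alpha_6, alpha_7} form a chain of 4 nodes with single edges (A_4), and {alpha_1, alpha_2, alpha_3, alpha_8} form a chain of 4 nodes with a double edge at one end; the terminal node there is the unique short simple root (B_4). A semisimple Lie algebra decomposes uniquely as the direct sum of simple ideals, one per connected component of its Dynkin diagram, so g ≅ A_4 ⊕ B_4 (dimension 24 + 36 = 60).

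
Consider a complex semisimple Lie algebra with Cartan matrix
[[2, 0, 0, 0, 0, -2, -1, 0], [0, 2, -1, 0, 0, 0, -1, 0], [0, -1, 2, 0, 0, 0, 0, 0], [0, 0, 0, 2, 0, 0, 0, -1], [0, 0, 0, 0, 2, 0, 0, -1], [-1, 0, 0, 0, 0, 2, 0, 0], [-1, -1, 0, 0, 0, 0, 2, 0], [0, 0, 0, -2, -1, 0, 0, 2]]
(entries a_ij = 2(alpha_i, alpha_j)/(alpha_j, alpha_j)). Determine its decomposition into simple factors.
B3 ⊕ B5

The diagram associated to this matrix has two connected components: the simple roots {alpha_4, alpha_5, alpha_8} form a chain of 3 nodes with a double edge at one end; the terminal node there is the unique short simple root (B_3), and {alpha_1, alpha_2, alpha_3, alpha_6, alpha_7} form a chain of 5 nodes with a double edge at one end; the terminal node there is the unique short simple root (B_5). A semisimple Lie algebra decomposes uniquely as the direct sum of simple ideals, one per connected component of its Dynkin diagram, so g ≅ B_3 ⊕ B_5 (dimension 21 + 55 = 76).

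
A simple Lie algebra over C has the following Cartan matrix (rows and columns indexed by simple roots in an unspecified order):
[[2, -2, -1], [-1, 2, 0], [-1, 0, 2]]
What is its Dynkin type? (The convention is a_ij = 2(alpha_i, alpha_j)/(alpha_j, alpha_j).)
B_3 (so(7))

The matrix has rank 3 with 2's on the diagonal. Reading the off-diagonal entries as Dynkin edges (a single edge where a_ij = a_ji = -1; a double or triple edge where a_ij * a_ji = 2 or 3), the diagram is a chain of 3 nodes with a double edge at one end; the terminal node there is the unique short simple root (B_3). One simple-root ordering that puts it in standard form is (alpha_3, alpha_1, alpha_2). So the algebra is type B_3, i.e. so(7).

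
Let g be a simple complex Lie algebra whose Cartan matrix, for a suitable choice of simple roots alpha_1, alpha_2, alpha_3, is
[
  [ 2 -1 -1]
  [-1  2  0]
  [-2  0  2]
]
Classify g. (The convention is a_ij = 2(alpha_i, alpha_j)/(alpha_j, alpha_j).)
The matrix has rank 3 with 2's on the diagonal. Reading the off-diagonal entries as Dynkin edges (a single edge where a_ij = a_ji = -1; a double or triple edge where a_ij * a_ji = 2 or 3), the diagram is a chain of 3 nodes with a double edge at one end; the terminal node there is the unique long simple root (C_3). One simple-root ordering that puts it in standard form is (alpha_2, alpha_1, alpha_3). So the algebra is type C_3, i.e. sp(6).

C_3 (sp(6))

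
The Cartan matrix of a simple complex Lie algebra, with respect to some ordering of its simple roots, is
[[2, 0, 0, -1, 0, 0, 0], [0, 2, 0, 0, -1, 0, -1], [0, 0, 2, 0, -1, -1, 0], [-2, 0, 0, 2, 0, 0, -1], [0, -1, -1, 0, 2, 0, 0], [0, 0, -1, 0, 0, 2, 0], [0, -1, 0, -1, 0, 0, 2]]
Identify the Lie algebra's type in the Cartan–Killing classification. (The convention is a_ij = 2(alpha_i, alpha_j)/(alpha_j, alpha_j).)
The matrix has rank 7 with 2's on the diagonal. Reading the off-diagonal entries as Dynkin edges (a single edge where a_ij = a_ji = -1; a double or triple edge where a_ij * a_ji = 2 or 3), the diagram is a chain of 7 nodes with a double edge at one end; the terminal node there is the unique short simple root (B_7). One simple-root ordering that puts it in standard form is (alpha_6, alpha_3, alpha_5, alpha_2, alpha_7, alpha_4, alpha_1). So the algebra is type B_7, i.e. so(15).

type B_7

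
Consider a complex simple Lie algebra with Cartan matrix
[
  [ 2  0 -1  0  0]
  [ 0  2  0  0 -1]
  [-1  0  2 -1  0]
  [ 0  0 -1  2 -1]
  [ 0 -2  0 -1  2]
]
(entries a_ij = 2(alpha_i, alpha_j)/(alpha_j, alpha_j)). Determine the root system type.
B_5 (so(11))

The matrix has rank 5 with 2's on the diagonal. Reading the off-diagonal entries as Dynkin edges (a single edge where a_ij = a_ji = -1; a double or triple edge where a_ij * a_ji = 2 or 3), the diagram is a chain of 5 nodes with a double edge at one end; the terminal node there is the unique short simple root (B_5). One simple-root ordering that puts it in standard form is (alpha_1, alpha_3, alpha_4, alpha_5, alpha_2). So the algebra is type B_5, i.e. so(11).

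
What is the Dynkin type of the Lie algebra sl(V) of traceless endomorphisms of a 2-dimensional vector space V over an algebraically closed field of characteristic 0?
type A_1

This is sl(2), which has dimension 2^2 - 1 = 3 and rank 2 - 1 = 1 (a Cartan subalgebra is the diagonal traceless matrices). In the classification of classical Lie algebras, the special linear algebra sl(n+1) has type A_n; here n = 1, so the Dynkin diagram is a chain of 1 nodes with single edges (A_1). Hence the type is A_1.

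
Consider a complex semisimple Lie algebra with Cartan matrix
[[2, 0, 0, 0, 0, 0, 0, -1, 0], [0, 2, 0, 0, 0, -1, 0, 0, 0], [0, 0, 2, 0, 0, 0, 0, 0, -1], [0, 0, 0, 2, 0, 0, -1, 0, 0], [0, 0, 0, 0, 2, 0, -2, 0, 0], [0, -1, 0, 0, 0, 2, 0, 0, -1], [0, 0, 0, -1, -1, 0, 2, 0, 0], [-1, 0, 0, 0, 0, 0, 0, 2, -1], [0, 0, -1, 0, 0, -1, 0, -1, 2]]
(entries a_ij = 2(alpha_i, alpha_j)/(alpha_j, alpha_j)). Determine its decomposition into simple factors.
The diagram associated to this matrix has two connected components: the simple roots {alpha_4, alpha_5, alpha_7} form a chain of 3 nodes with a double edge at one end; the terminal node there is the unique long simple root (C_3), and {alpha_1, alpha_2, alpha_3, alpha_6, alpha_8, alpha_9} form a chain of 5 nodes with one extra node attached to the third node from one end (E_6). A semisimple Lie algebra decomposes uniquely as the direct sum of simple ideals, one per connected component of its Dynkin diagram, so g ≅ C_3 ⊕ E_6 (dimension 21 + 78 = 99).

C_3 (sp(6)) + E_6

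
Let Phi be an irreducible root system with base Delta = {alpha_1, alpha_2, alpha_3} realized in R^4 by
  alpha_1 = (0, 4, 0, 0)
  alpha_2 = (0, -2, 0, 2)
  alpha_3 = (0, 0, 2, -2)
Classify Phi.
Compute the Cartan integers a_ij = 2(alpha_i, alpha_j)/(alpha_j, alpha_j); the resulting 3x3 Cartan matrix is
[[2, -2, 0], [-1, 2, -1], [0, -1, 2]].
The roots have two lengths (squared-length ratio 2:1); the short ones are alpha_{2,3}. The associated Dynkin diagram is a chain of 3 nodes with a double edge at one end; the terminal node there is the unique long simple root (C_3), so the type is C_3 (the algebra sp(6)).

C3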